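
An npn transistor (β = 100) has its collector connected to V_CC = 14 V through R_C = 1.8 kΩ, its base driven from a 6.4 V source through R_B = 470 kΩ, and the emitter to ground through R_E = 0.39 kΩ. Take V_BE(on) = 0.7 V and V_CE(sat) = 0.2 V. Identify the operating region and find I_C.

active; I_C ≈ 1.1 mA

Assume active. Base-emitter loop: I_B = (V_BB − V_BE)/(R_B + (β+1)R_E) = (6.4 − 0.7)/(470 + 101×0.39) = 0.0112 mA.
I_C = β·I_B = 100×0.0112 = 1.12 mA.
V_CE = V_CC − I_C·R_C − I_E·R_E = 14 − 1.12×1.8 − 1.13×0.39 = 11.5 V > V_CE(sat), so the active-region assumption holds.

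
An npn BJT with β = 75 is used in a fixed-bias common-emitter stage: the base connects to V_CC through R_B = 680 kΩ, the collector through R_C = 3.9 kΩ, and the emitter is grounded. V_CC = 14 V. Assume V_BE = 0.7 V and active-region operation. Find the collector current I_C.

Base loop: V_CC = I_B·R_B + V_BE, so I_B = (14 − 0.7)/680 kΩ = 0.0196 mA.
In the active region I_C = β·I_B = 75 × 0.0196 = 1.47 mA.
Collector loop: V_CE = V_CC − I_C·R_C = 14 − 1.47×3.9 = 8.28 V.
Since V_CE = 8.28 V > V_CE(sat) ≈ 0.2 V, the transistor is in the active region as assumed.

I_C ≈ 1.5 mA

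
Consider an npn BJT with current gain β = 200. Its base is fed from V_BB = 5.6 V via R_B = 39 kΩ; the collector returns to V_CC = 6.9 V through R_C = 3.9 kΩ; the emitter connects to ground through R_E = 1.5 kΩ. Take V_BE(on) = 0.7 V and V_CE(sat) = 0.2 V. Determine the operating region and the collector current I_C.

Assume active: I_B = (5.6 − 0.7)/(39 + 201×1.5) = 0.0144 mA, I_C = β·I_B = 2.88 mA.
Then V_CE = 6.9 − 2.88×3.9 − 2.89×1.5 = -8.66 V < 0.2 V — the active assumption fails.
Re-solve with V_CE = 0.2 V. KCL at the emitter: V_E/R_E = (V_BB−0.7−V_E)/R_B + (V_CC−0.2−V_E)/R_C, giving V_E = 1.94 V.
I_C = (V_CC − 0.2 − V_E)/R_C = (6.7 − 1.94)/3.9 = 1.22 mA.
Check: I_B = (4.9 − 1.94)/39 = 0.0758 mA, and β·I_B = 15.2 mA > I_C, confirming saturation.

saturation; I_C ≈ 1.2 mA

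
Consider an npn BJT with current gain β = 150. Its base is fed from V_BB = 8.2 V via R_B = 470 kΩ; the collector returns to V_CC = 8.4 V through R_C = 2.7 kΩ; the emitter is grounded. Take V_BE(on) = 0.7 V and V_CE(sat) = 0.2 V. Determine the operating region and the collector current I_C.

Assume active. Base-emitter loop: I_B = (V_BB − V_BE)/R_B = (8.2 − 0.7)/470 = 0.016 mA.
I_C = β·I_B = 150×0.016 = 2.39 mA.
V_CE = V_CC − I_C·R_C = 8.4 − 2.39×2.7 = 1.94 V > V_CE(sat), so the active-region assumption holds.

active; I_C ≈ 2.4 mA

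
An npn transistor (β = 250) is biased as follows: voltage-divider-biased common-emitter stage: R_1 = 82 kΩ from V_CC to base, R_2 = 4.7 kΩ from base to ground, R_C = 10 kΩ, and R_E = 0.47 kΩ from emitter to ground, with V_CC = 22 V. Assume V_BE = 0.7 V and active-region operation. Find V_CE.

V_CE ≈ 11 V

Thevenize the base divider: V_Th = V_CC·R_2/(R_1+R_2) = 22×4.7/86.7 = 1.19 V, R_Th = R_1‖R_2 = 4.45 kΩ.
Base-emitter loop: V_Th = I_B·R_Th + V_BE + (β+1)I_B·R_E, so I_B = (1.19 − 0.7) / (4.45 + 251×0.47) = 0.00402 mA.
I_C = β·I_B = 250×0.00402 = 1.01 mA, and I_E = (β+1)I_B = 1.01 mA.
V_CE = V_CC − I_C·R_C − I_E·R_E = 22 − 1.01×10 − 1.01×0.47 = 11.5 V.
V_CE = 11.5 V > 0.2 V confirms active-region operation.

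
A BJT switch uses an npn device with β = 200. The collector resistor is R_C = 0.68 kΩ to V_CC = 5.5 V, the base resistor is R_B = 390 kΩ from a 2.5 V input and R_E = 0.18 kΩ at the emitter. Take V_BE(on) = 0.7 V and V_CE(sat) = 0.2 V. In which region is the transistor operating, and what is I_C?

Assume active. Base-emitter loop: I_B = (V_BB − V_BE)/(R_B + (β+1)R_E) = (2.5 − 0.7)/(390 + 201×0.18) = 0.00422 mA.
I_C = β·I_B = 200×0.00422 = 0.845 mA.
V_CE = V_CC − I_C·R_C − I_E·R_E = 5.5 − 0.845×0.68 − 0.849×0.18 = 4.77 V > V_CE(sat), so the active-region assumption holds.

active; I_C ≈ 0.84 mA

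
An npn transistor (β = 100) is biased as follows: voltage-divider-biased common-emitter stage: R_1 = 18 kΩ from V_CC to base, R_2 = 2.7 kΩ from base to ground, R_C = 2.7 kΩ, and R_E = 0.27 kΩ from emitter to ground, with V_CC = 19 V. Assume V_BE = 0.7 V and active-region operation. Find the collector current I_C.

Thevenize the base divider: V_Th = V_CC·R_2/(R_1+R_2) = 19×2.7/20.7 = 2.48 V, R_Th = R_1‖R_2 = 2.35 kΩ.
Base-emitter loop: V_Th = I_B·R_Th + V_BE + (β+1)I_B·R_E, so I_B = (2.48 − 0.7) / (2.35 + 101×0.27) = 0.06 mA.
I_C = β·I_B = 100×0.06 = 6 mA, and I_E = (β+1)I_B = 6.06 mA.
V_CE = V_CC − I_C·R_C − I_E·R_E = 19 − 6×2.7 − 6.06×0.27 = 1.15 V.
V_CE = 1.15 V > 0.2 V confirms active-region operation.

I_C ≈ 6 mA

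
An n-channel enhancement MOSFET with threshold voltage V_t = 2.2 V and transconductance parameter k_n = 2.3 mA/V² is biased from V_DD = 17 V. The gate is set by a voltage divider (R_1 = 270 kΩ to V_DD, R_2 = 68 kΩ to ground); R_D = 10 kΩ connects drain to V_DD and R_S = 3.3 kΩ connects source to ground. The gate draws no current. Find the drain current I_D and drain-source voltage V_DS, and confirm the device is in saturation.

V_G = V_DD·R_2/(R_1+R_2) = 17×68/338 = 3.42 V.
Assume saturation: I_D = (k_n/2)(V_GS − V_t)² with V_GS = V_G − I_D·R_S = 3.42 − 3.3·I_D.
Substituting gives 12.5·I_D² − 10.3·I_D + 1.71 = 0, with roots I_D = 0.233 or 0.586 mA.
The root I_D = 0.586 mA gives V_GS = 1.49 V ≤ V_t, so take I_D = 0.233 mA.
Then V_GS = 2.65 V and V_DS = V_DD − I_D(R_D+R_S) = 17 − 0.233×13.3 = 13.9 V.
Saturation requires V_DS ≥ V_GS − V_t = 0.45 V; 13.9 ≥ 0.45 ✓.

I_D ≈ 0.23 mA, V_DS ≈ 14 V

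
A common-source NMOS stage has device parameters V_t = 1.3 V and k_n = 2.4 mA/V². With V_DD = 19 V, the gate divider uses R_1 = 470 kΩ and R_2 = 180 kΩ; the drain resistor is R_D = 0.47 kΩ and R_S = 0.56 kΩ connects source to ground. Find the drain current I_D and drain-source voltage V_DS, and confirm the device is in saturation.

V_G = V_DD·R_2/(R_1+R_2) = 19×180/650 = 5.26 V.
Assume saturation: I_D = (k_n/2)(V_GS − V_t)² with V_GS = V_G − I_D·R_S = 5.26 − 0.56·I_D.
Substituting gives 0.376·I_D² − 6.32·I_D + 18.8 = 0, with roots I_D = 3.87 or 12.9 mA.
The root I_D = 12.9 mA gives V_GS = -1.98 V ≤ V_t, so take I_D = 3.87 mA.
Then V_GS = 3.1 V and V_DS = V_DD − I_D(R_D+R_S) = 19 − 3.87×1.03 = 15 V.
Saturation requires V_DS ≥ V_GS − V_t = 1.8 V; 15 ≥ 1.8 ✓.

I_D ≈ 3.9 mA, V_DS ≈ 15 V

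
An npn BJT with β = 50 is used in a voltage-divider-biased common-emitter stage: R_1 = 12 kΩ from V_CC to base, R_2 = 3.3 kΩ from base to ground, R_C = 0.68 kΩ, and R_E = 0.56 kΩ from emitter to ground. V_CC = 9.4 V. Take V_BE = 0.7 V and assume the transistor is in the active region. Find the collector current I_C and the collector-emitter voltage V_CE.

I_C ≈ 2.1 mA, V_CE ≈ 6.7 V

Thevenize the base divider: V_Th = V_CC·R_2/(R_1+R_2) = 9.4×3.3/15.3 = 2.03 V, R_Th = R_1‖R_2 = 2.59 kΩ.
Base-emitter loop: V_Th = I_B·R_Th + V_BE + (β+1)I_B·R_E, so I_B = (2.03 − 0.7) / (2.59 + 51×0.56) = 0.0426 mA.
I_C = β·I_B = 50×0.0426 = 2.13 mA, and I_E = (β+1)I_B = 2.17 mA.
V_CE = V_CC − I_C·R_C − I_E·R_E = 9.4 − 2.13×0.68 − 2.17×0.56 = 6.73 V.
V_CE = 6.73 V > 0.2 V confirms active-region operation.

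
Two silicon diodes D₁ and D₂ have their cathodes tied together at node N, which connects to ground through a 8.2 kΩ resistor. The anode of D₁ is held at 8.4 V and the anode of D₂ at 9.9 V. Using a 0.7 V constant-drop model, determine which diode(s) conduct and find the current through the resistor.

Assume both conduct. Then node N would need to be at both 8.4−0.7 = 7.7 V and 9.9−0.7 = 9.2 V, which is impossible.
Assume only D₂ conducts: V_N = 9.9 − 0.7 = 9.2 V, so I_R = 9.2/8.2 = 1.12 mA.
Check D₁: its anode-to-cathode voltage is 8.4 − 9.2 = -0.8 V < 0.7 V, so it is off. The assumption is consistent.

Only D₂ conducts; I_R ≈ 1.1 mA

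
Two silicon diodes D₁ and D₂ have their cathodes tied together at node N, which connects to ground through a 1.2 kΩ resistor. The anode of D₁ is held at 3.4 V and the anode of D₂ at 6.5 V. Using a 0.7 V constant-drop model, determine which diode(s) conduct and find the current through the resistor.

Only D₂ conducts; I_R ≈ 4.8 mA

Assume both conduct. Then node N would need to be at both 3.4−0.7 = 2.7 V and 6.5−0.7 = 5.8 V, which is impossible.
Assume only D₂ conducts: V_N = 6.5 − 0.7 = 5.8 V, so I_R = 5.8/1.2 = 4.83 mA.
Check D₁: its anode-to-cathode voltage is 3.4 − 5.8 = -2.4 V < 0.7 V, so it is off. The assumption is consistent.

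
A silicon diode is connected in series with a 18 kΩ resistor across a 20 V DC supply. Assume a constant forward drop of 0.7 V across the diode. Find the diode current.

I ≈ 1.1 mA

KVL around the loop: 20 = V_D + I·R = 0.7 + I × 18 kΩ.
So I = (20 − 0.7) / 18 kΩ = 19.3 / 18 = 1.07 mA.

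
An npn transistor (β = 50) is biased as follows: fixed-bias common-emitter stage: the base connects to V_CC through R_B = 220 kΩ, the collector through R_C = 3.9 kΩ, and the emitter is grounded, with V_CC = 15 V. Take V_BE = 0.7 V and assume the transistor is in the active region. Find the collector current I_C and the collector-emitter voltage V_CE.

I_C ≈ 3.2 mA, V_CE ≈ 2.3 V

Base loop: V_CC = I_B·R_B + V_BE, so I_B = (15 − 0.7)/220 kΩ = 0.065 mA.
In the active region I_C = β·I_B = 50 × 0.065 = 3.25 mA.
Collector loop: V_CE = V_CC − I_C·R_C = 15 − 3.25×3.9 = 2.33 V.
Since V_CE = 2.33 V > V_CE(sat) ≈ 0.2 V, the transistor is in the active region as assumed.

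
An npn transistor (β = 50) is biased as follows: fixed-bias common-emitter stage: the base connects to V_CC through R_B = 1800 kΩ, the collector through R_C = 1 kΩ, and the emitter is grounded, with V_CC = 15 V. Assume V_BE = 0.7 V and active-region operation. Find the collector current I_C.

Base loop: V_CC = I_B·R_B + V_BE, so I_B = (15 − 0.7)/1800 kΩ = 0.00794 mA.
In the active region I_C = β·I_B = 50 × 0.00794 = 0.397 mA.
Collector loop: V_CE = V_CC − I_C·R_C = 15 − 0.397×1 = 14.6 V.
Since V_CE = 14.6 V > V_CE(sat) ≈ 0.2 V, the transistor is in the active region as assumed.

I_C ≈ 0.4 mA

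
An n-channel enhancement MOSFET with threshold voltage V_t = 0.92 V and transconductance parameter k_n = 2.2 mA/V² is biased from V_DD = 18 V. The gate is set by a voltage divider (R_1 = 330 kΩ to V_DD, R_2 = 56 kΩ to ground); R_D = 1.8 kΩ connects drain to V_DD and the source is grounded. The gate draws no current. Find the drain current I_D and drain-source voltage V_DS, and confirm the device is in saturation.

I_D ≈ 3.1 mA, V_DS ≈ 12 V

V_G = V_DD·R_2/(R_1+R_2) = 18×56/386 = 2.61 V. With the source grounded, V_GS = V_G = 2.61 V.
Assume saturation: I_D = (k_n/2)(V_GS − V_t)² = (2.2/2)×(2.61 − 0.92)² = 1.1×1.69² = 3.15 mA.
V_DS = V_DD − I_D·R_D = 18 − 3.15×1.8 = 12.3 V.
Saturation requires V_DS ≥ V_GS − V_t = 1.69 V; 12.3 ≥ 1.69 ✓.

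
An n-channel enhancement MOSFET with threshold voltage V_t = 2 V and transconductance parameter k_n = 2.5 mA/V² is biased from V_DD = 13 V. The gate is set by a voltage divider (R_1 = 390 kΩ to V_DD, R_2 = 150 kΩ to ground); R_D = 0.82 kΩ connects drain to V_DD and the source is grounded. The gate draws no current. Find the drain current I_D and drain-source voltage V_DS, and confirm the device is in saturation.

V_G = V_DD·R_2/(R_1+R_2) = 13×150/540 = 3.61 V. With the source grounded, V_GS = V_G = 3.61 V.
Assume saturation: I_D = (k_n/2)(V_GS − V_t)² = (2.5/2)×(3.61 − 2)² = 1.25×1.61² = 3.24 mA.
V_DS = V_DD − I_D·R_D = 13 − 3.24×0.82 = 10.3 V.
Saturation requires V_DS ≥ V_GS − V_t = 1.61 V; 10.3 ≥ 1.61 ✓.

I_D ≈ 3.2 mA, V_DS ≈ 10 V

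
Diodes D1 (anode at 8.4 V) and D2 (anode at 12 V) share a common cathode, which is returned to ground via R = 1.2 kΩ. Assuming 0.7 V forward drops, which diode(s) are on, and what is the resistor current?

Assume both conduct. Then node N would need to be at both 8.4−0.7 = 7.7 V and 12−0.7 = 11.3 V, which is impossible.
Assume only D2 conducts: V_N = 12 − 0.7 = 11.3 V, so I_R = 11.3/1.2 = 9.42 mA.
Check D1: its anode-to-cathode voltage is 8.4 − 11.3 = -2.9 V < 0.7 V, so it is off. The assumption is consistent.

Only D2 conducts; I_R ≈ 9.4 mA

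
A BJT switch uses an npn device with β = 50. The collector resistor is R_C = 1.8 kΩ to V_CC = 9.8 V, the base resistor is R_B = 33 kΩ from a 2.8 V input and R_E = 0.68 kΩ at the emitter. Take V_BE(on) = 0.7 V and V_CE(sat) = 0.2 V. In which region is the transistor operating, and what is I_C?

active; I_C ≈ 1.6 mA

Assume active. Base-emitter loop: I_B = (V_BB − V_BE)/(R_B + (β+1)R_E) = (2.8 − 0.7)/(33 + 51×0.68) = 0.031 mA.
I_C = β·I_B = 50×0.031 = 1.55 mA.
V_CE = V_CC − I_C·R_C − I_E·R_E = 9.8 − 1.55×1.8 − 1.58×0.68 = 5.93 V > V_CE(sat), so the active-region assumption holds.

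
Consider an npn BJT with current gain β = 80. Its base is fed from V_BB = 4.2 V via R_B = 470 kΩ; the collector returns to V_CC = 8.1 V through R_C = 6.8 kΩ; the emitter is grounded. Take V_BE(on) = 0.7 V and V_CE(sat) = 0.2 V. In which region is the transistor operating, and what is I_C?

Assume active. Base-emitter loop: I_B = (V_BB − V_BE)/R_B = (4.2 − 0.7)/470 = 0.00745 mA.
I_C = β·I_B = 80×0.00745 = 0.596 mA.
V_CE = V_CC − I_C·R_C = 8.1 − 0.596×6.8 = 4.05 V > V_CE(sat), so the active-region assumption holds.

active; I_C ≈ 0.6 mA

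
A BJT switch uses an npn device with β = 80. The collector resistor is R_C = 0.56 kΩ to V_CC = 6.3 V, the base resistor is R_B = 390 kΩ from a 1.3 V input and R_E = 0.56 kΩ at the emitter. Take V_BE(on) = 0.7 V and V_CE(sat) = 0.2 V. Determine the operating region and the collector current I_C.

active; I_C ≈ 0.11 mA

Assume active. Base-emitter loop: I_B = (V_BB − V_BE)/(R_B + (β+1)R_E) = (1.3 − 0.7)/(390 + 81×0.56) = 0.00138 mA.
I_C = β·I_B = 80×0.00138 = 0.11 mA.
V_CE = V_CC − I_C·R_C − I_E·R_E = 6.3 − 0.11×0.56 − 0.112×0.56 = 6.18 V > V_CE(sat), so the active-region assumption holds.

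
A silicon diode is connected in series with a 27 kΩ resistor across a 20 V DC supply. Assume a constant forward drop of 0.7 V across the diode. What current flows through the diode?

I ≈ 0.71 mA

KVL around the loop: 20 = V_D + I·R = 0.7 + I × 27 kΩ.
So I = (20 − 0.7) / 27 kΩ = 19.3 / 27 = 0.715 mA.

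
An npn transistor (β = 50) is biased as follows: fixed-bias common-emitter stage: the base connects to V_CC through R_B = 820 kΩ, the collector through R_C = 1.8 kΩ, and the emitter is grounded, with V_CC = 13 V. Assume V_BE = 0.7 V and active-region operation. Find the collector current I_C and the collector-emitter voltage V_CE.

I_C ≈ 0.75 mA, V_CE ≈ 12 V

Base loop: V_CC = I_B·R_B + V_BE, so I_B = (13 − 0.7)/820 kΩ = 0.015 mA.
In the active region I_C = β·I_B = 50 × 0.015 = 0.75 mA.
Collector loop: V_CE = V_CC − I_C·R_C = 13 − 0.75×1.8 = 11.7 V.
Since V_CE = 11.7 V > V_CE(sat) ≈ 0.2 V, the transistor is in the active region as assumed.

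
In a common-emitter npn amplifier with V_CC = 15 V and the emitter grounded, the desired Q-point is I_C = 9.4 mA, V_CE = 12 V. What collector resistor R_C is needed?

R_C ≈ 0.32 kΩ

Collector loop: V_CC = I_C·R_C + V_CE.
R_C = (V_CC − V_CE)/I_C = (15 − 12)/9.4 = 0.319 kΩ.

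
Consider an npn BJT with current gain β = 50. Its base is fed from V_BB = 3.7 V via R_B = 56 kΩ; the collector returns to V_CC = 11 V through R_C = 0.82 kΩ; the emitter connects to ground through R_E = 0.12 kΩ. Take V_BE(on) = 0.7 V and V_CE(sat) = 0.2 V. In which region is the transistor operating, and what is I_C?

Assume active. Base-emitter loop: I_B = (V_BB − V_BE)/(R_B + (β+1)R_E) = (3.7 − 0.7)/(56 + 51×0.12) = 0.0483 mA.
I_C = β·I_B = 50×0.0483 = 2.41 mA.
V_CE = V_CC − I_C·R_C − I_E·R_E = 11 − 2.41×0.82 − 2.46×0.12 = 8.72 V > V_CE(sat), so the active-region assumption holds.

active; I_C ≈ 2.4 mA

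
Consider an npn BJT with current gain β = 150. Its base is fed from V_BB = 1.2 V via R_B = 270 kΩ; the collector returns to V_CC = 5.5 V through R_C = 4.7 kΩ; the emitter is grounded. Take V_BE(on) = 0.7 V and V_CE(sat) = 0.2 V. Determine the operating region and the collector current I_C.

active; I_C ≈ 0.28 mA

Assume active. Base-emitter loop: I_B = (V_BB − V_BE)/R_B = (1.2 − 0.7)/270 = 0.00185 mA.
I_C = β·I_B = 150×0.00185 = 0.278 mA.
V_CE = V_CC − I_C·R_C = 5.5 − 0.278×4.7 = 4.19 V > V_CE(sat), so the active-region assumption holds.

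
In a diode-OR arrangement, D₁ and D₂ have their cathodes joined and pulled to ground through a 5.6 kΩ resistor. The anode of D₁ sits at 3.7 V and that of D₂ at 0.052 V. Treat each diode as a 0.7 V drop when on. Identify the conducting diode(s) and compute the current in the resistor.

Only D₁ conducts; I_R ≈ 0.54 mA

Assume both conduct. Then node N would need to be at both 3.7−0.7 = 3 V and 0.052−0.7 = -0.648 V, which is impossible.
Assume only D₁ conducts: V_N = 3.7 − 0.7 = 3 V, so I_R = 3/5.6 = 0.536 mA.
Check D₂: its anode-to-cathode voltage is 0.052 − 3 = -2.95 V < 0.7 V, so it is off. The assumption is consistent.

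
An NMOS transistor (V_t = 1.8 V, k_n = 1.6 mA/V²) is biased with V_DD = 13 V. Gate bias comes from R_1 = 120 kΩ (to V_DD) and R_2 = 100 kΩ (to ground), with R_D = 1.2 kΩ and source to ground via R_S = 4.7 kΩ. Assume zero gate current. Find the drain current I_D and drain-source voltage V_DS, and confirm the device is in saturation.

V_G = V_DD·R_2/(R_1+R_2) = 13×100/220 = 5.91 V.
Assume saturation: I_D = (k_n/2)(V_GS − V_t)² with V_GS = V_G − I_D·R_S = 5.91 − 4.7·I_D.
Substituting gives 17.7·I_D² − 31.9·I_D + 13.5 = 0, with roots I_D = 0.678 or 1.13 mA.
The root I_D = 1.13 mA gives V_GS = 0.613 V ≤ V_t, so take I_D = 0.678 mA.
Then V_GS = 2.72 V and V_DS = V_DD − I_D(R_D+R_S) = 13 − 0.678×5.9 = 9 V.
Saturation requires V_DS ≥ V_GS − V_t = 0.921 V; 9 ≥ 0.921 ✓.

I_D ≈ 0.68 mA, V_DS ≈ 9 V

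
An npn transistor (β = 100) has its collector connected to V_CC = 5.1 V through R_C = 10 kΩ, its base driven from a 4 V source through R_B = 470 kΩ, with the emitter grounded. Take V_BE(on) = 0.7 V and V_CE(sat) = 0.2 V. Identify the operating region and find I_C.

saturation; I_C ≈ 0.49 mA

Assume active: I_B = (4 − 0.7)/470 = 0.00702 mA, giving I_C = β·I_B = 0.702 mA.
But then V_CE = 5.1 − 0.702×10 = -1.92 V < V_CE(sat) = 0.2 V — impossible in the active region.
So the transistor is saturated. With V_CE = 0.2 V, I_C = (V_CC − 0.2)/R_C = 4.9/10 = 0.49 mA.
Check: β·I_B = 0.702 mA > I_C = 0.49 mA, confirming saturation.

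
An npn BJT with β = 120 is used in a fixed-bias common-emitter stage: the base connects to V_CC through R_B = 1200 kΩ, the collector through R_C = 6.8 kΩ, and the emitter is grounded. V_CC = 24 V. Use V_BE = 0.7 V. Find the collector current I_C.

Base loop: V_CC = I_B·R_B + V_BE, so I_B = (24 − 0.7)/1200 kΩ = 0.0194 mA.
In the active region I_C = β·I_B = 120 × 0.0194 = 2.33 mA.
Collector loop: V_CE = V_CC − I_C·R_C = 24 − 2.33×6.8 = 8.16 V.
Since V_CE = 8.16 V > V_CE(sat) ≈ 0.2 V, the transistor is in the active region as assumed.

I_C ≈ 2.3 mA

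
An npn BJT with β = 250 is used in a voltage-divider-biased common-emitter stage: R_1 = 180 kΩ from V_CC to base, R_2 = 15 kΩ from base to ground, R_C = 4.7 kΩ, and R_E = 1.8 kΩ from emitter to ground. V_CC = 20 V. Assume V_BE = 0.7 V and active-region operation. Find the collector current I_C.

Thevenize the base divider: V_Th = V_CC·R_2/(R_1+R_2) = 20×15/195 = 1.54 V, R_Th = R_1‖R_2 = 13.8 kΩ.
Base-emitter loop: V_Th = I_B·R_Th + V_BE + (β+1)I_B·R_E, so I_B = (1.54 − 0.7) / (13.8 + 251×1.8) = 0.0018 mA.
I_C = β·I_B = 250×0.0018 = 0.45 mA, and I_E = (β+1)I_B = 0.452 mA.
V_CE = V_CC − I_C·R_C − I_E·R_E = 20 − 0.45×4.7 − 0.452×1.8 = 17.1 V.
V_CE = 17.1 V > 0.2 V confirms active-region operation.

I_C ≈ 0.45 mA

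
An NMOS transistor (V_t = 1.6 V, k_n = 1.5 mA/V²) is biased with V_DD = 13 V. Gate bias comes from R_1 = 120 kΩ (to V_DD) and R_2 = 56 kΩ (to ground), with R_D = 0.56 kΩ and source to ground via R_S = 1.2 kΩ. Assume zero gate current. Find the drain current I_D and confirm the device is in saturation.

I_D ≈ 1.1 mA

V_G = V_DD·R_2/(R_1+R_2) = 13×56/176 = 4.14 V.
Assume saturation: I_D = (k_n/2)(V_GS − V_t)² with V_GS = V_G − I_D·R_S = 4.14 − 1.2·I_D.
Substituting gives 1.08·I_D² − 5.57·I_D + 4.82 = 0, with roots I_D = 1.1 or 4.05 mA.
The root I_D = 4.05 mA gives V_GS = -0.724 V ≤ V_t, so take I_D = 1.1 mA.
Then V_GS = 2.81 V and V_DS = V_DD − I_D(R_D+R_S) = 13 − 1.1×1.76 = 11.1 V.
Saturation requires V_DS ≥ V_GS − V_t = 1.21 V; 11.1 ≥ 1.21 ✓.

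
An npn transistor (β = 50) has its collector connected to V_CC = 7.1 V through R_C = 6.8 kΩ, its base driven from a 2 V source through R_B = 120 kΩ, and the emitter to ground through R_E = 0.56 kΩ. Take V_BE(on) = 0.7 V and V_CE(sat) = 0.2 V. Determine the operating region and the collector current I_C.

active; I_C ≈ 0.44 mA

Assume active. Base-emitter loop: I_B = (V_BB − V_BE)/(R_B + (β+1)R_E) = (2 − 0.7)/(120 + 51×0.56) = 0.00875 mA.
I_C = β·I_B = 50×0.00875 = 0.438 mA.
V_CE = V_CC − I_C·R_C − I_E·R_E = 7.1 − 0.438×6.8 − 0.446×0.56 = 3.87 V > V_CE(sat), so the active-region assumption holds.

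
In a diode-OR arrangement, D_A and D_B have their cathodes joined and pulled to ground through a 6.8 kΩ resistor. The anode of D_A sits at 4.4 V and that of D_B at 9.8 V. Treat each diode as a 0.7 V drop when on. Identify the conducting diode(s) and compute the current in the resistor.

Only D_B conducts; I_R ≈ 1.3 mA

Assume both conduct. Then node N would need to be at both 4.4−0.7 = 3.7 V and 9.8−0.7 = 9.1 V, which is impossible.
Assume only D_B conducts: V_N = 9.8 − 0.7 = 9.1 V, so I_R = 9.1/6.8 = 1.34 mA.
Check D_A: its anode-to-cathode voltage is 4.4 − 9.1 = -4.7 V < 0.7 V, so it is off. The assumption is consistent.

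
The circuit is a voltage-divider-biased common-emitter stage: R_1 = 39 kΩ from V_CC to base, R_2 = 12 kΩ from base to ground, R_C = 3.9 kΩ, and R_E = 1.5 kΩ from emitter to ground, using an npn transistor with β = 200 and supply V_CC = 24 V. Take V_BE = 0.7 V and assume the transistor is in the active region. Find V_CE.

V_CE ≈ 6.8 V

Thevenize the base divider: V_Th = V_CC·R_2/(R_1+R_2) = 24×12/51 = 5.65 V, R_Th = R_1‖R_2 = 9.18 kΩ.
Base-emitter loop: V_Th = I_B·R_Th + V_BE + (β+1)I_B·R_E, so I_B = (5.65 − 0.7) / (9.18 + 201×1.5) = 0.0159 mA.
I_C = β·I_B = 200×0.0159 = 3.18 mA, and I_E = (β+1)I_B = 3.2 mA.
V_CE = V_CC − I_C·R_C − I_E·R_E = 24 − 3.18×3.9 − 3.2×1.5 = 6.78 V.
V_CE = 6.78 V > 0.2 V confirms active-region operation.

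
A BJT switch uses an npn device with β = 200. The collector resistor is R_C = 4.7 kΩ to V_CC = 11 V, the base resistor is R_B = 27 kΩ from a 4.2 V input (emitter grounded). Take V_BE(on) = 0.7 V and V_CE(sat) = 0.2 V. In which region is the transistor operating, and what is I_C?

saturation; I_C ≈ 2.3 mA

Assume active: I_B = (4.2 − 0.7)/27 = 0.13 mA, giving I_C = β·I_B = 25.9 mA.
But then V_CE = 11 − 25.9×4.7 = -111 V < V_CE(sat) = 0.2 V — impossible in the active region.
So the transistor is saturated. With V_CE = 0.2 V, I_C = (V_CC − 0.2)/R_C = 10.8/4.7 = 2.3 mA.
Check: β·I_B = 25.9 mA > I_C = 2.3 mA, confirming saturation.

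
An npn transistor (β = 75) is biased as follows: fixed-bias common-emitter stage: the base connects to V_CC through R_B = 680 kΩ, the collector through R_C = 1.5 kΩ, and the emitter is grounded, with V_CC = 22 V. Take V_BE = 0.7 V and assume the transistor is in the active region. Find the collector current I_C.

Base loop: V_CC = I_B·R_B + V_BE, so I_B = (22 − 0.7)/680 kΩ = 0.0313 mA.
In the active region I_C = β·I_B = 75 × 0.0313 = 2.35 mA.
Collector loop: V_CE = V_CC − I_C·R_C = 22 − 2.35×1.5 = 18.5 V.
Since V_CE = 18.5 V > V_CE(sat) ≈ 0.2 V, the transistor is in the active region as assumed.

I_C ≈ 2.3 mA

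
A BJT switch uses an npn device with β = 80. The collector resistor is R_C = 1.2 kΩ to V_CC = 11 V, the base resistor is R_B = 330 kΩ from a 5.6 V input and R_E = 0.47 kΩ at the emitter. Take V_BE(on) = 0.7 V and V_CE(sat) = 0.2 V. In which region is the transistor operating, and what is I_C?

Assume active. Base-emitter loop: I_B = (V_BB − V_BE)/(R_B + (β+1)R_E) = (5.6 − 0.7)/(330 + 81×0.47) = 0.0133 mA.
I_C = β·I_B = 80×0.0133 = 1.07 mA.
V_CE = V_CC − I_C·R_C − I_E·R_E = 11 − 1.07×1.2 − 1.08×0.47 = 9.22 V > V_CE(sat), so the active-region assumption holds.

active; I_C ≈ 1.1 mA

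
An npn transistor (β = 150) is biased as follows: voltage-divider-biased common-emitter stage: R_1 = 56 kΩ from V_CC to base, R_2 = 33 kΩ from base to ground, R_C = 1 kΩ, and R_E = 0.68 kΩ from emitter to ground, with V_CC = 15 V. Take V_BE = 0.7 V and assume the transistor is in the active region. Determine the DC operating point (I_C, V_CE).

I_C ≈ 5.9 mA, V_CE ≈ 5 V

Thevenize the base divider: V_Th = V_CC·R_2/(R_1+R_2) = 15×33/89 = 5.56 V, R_Th = R_1‖R_2 = 20.8 kΩ.
Base-emitter loop: V_Th = I_B·R_Th + V_BE + (β+1)I_B·R_E, so I_B = (5.56 − 0.7) / (20.8 + 151×0.68) = 0.0394 mA.
I_C = β·I_B = 150×0.0394 = 5.91 mA, and I_E = (β+1)I_B = 5.95 mA.
V_CE = V_CC − I_C·R_C − I_E·R_E = 15 − 5.91×1 − 5.95×0.68 = 5.05 V.
V_CE = 5.05 V > 0.2 V confirms active-region operation.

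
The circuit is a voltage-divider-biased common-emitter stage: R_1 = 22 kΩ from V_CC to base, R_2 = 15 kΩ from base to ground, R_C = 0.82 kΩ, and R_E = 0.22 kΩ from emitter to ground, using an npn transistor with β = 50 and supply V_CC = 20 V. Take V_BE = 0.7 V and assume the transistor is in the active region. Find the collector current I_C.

I_C ≈ 18 mA

Thevenize the base divider: V_Th = V_CC·R_2/(R_1+R_2) = 20×15/37 = 8.11 V, R_Th = R_1‖R_2 = 8.92 kΩ.
Base-emitter loop: V_Th = I_B·R_Th + V_BE + (β+1)I_B·R_E, so I_B = (8.11 − 0.7) / (8.92 + 51×0.22) = 0.368 mA.
I_C = β·I_B = 50×0.368 = 18.4 mA, and I_E = (β+1)I_B = 18.8 mA.
V_CE = V_CC − I_C·R_C − I_E·R_E = 20 − 18.4×0.82 − 18.8×0.22 = 0.791 V.
V_CE = 0.791 V > 0.2 V confirms active-region operation.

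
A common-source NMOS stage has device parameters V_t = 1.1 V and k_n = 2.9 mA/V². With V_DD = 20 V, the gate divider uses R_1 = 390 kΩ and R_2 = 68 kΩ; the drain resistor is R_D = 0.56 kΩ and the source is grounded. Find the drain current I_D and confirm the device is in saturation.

I_D ≈ 5.1 mA

V_G = V_DD·R_2/(R_1+R_2) = 20×68/458 = 2.97 V. With the source grounded, V_GS = V_G = 2.97 V.
Assume saturation: I_D = (k_n/2)(V_GS − V_t)² = (2.9/2)×(2.97 − 1.1)² = 1.45×1.87² = 5.07 mA.
V_DS = V_DD − I_D·R_D = 20 − 5.07×0.56 = 17.2 V.
Saturation requires V_DS ≥ V_GS − V_t = 1.87 V; 17.2 ≥ 1.87 ✓.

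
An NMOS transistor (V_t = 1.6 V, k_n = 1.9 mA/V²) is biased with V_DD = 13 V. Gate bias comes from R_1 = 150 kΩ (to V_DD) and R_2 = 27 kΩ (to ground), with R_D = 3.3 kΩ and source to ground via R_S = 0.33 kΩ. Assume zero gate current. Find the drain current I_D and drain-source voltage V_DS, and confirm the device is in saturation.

I_D ≈ 0.11 mA, V_DS ≈ 13 V

V_G = V_DD·R_2/(R_1+R_2) = 13×27/177 = 1.98 V.
Assume saturation: I_D = (k_n/2)(V_GS − V_t)² with V_GS = V_G − I_D·R_S = 1.98 − 0.33·I_D.
Substituting gives 0.103·I_D² − 1.24·I_D + 0.139 = 0, with roots I_D = 0.113 or 11.9 mA.
The root I_D = 11.9 mA gives V_GS = -1.94 V ≤ V_t, so take I_D = 0.113 mA.
Then V_GS = 1.95 V and V_DS = V_DD − I_D(R_D+R_S) = 13 − 0.113×3.63 = 12.6 V.
Saturation requires V_DS ≥ V_GS − V_t = 0.346 V; 12.6 ≥ 0.346 ✓.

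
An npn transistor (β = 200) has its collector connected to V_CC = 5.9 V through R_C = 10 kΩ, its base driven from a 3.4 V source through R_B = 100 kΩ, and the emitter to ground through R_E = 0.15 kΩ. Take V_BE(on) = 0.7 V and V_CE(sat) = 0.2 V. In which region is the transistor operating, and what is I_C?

Assume active: I_B = (3.4 − 0.7)/(100 + 201×0.15) = 0.0207 mA, I_C = β·I_B = 4.15 mA.
Then V_CE = 5.9 − 4.15×10 − 4.17×0.15 = -36.2 V < 0.2 V — the active assumption fails.
Re-solve with V_CE = 0.2 V. KCL at the emitter: V_E/R_E = (V_BB−0.7−V_E)/R_B + (V_CC−0.2−V_E)/R_C, giving V_E = 0.0881 V.
I_C = (V_CC − 0.2 − V_E)/R_C = (5.7 − 0.0881)/10 = 0.561 mA.
Check: I_B = (2.7 − 0.0881)/100 = 0.0261 mA, and β·I_B = 5.22 mA > I_C, confirming saturation.

saturation; I_C ≈ 0.56 mA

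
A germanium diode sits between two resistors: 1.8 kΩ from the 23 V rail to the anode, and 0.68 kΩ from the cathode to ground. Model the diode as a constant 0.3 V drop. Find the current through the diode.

The two resistors are in series with the diode, so KVL gives 23 = I·1.8 + 0.3 + I·0.68.
I = (23 − 0.3) / (1.8 + 0.68) kΩ = 22.7 / 2.48 = 9.15 mA.

I ≈ 9.2 mA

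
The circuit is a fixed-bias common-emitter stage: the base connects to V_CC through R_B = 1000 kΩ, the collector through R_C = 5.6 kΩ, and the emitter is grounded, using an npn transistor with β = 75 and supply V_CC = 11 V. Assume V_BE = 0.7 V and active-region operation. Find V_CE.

V_CE ≈ 6.7 V

Base loop: V_CC = I_B·R_B + V_BE, so I_B = (11 − 0.7)/1000 kΩ = 0.0103 mA.
In the active region I_C = β·I_B = 75 × 0.0103 = 0.772 mA.
Collector loop: V_CE = V_CC − I_C·R_C = 11 − 0.772×5.6 = 6.67 V.
Since V_CE = 6.67 V > V_CE(sat) ≈ 0.2 V, the transistor is in the active region as assumed.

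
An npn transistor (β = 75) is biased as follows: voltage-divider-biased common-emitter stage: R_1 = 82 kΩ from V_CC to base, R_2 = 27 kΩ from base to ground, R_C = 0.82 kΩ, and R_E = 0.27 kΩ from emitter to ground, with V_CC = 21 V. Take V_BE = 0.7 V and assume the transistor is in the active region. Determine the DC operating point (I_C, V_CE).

I_C ≈ 8.3 mA, V_CE ≈ 12 V

Thevenize the base divider: V_Th = V_CC·R_2/(R_1+R_2) = 21×27/109 = 5.2 V, R_Th = R_1‖R_2 = 20.3 kΩ.
Base-emitter loop: V_Th = I_B·R_Th + V_BE + (β+1)I_B·R_E, so I_B = (5.2 − 0.7) / (20.3 + 76×0.27) = 0.11 mA.
I_C = β·I_B = 75×0.11 = 8.27 mA, and I_E = (β+1)I_B = 8.38 mA.
V_CE = V_CC − I_C·R_C − I_E·R_E = 21 − 8.27×0.82 − 8.38×0.27 = 12 V.
V_CE = 12 V > 0.2 V confirms active-region operation.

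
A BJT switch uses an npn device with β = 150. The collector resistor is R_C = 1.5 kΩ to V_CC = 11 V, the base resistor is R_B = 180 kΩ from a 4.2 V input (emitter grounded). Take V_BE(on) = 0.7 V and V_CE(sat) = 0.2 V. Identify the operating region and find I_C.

Assume active. Base-emitter loop: I_B = (V_BB − V_BE)/R_B = (4.2 − 0.7)/180 = 0.0194 mA.
I_C = β·I_B = 150×0.0194 = 2.92 mA.
V_CE = V_CC − I_C·R_C = 11 − 2.92×1.5 = 6.62 V > V_CE(sat), so the active-region assumption holds.

active; I_C ≈ 2.9 mA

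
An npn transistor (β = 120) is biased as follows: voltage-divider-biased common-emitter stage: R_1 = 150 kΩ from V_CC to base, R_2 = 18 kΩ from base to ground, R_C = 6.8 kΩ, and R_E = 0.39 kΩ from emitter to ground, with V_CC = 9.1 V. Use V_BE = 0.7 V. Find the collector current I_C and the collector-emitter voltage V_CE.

Thevenize the base divider: V_Th = V_CC·R_2/(R_1+R_2) = 9.1×18/168 = 0.975 V, R_Th = R_1‖R_2 = 16.1 kΩ.
Base-emitter loop: V_Th = I_B·R_Th + V_BE + (β+1)I_B·R_E, so I_B = (0.975 − 0.7) / (16.1 + 121×0.39) = 0.00435 mA.
I_C = β·I_B = 120×0.00435 = 0.522 mA, and I_E = (β+1)I_B = 0.526 mA.
V_CE = V_CC − I_C·R_C − I_E·R_E = 9.1 − 0.522×6.8 − 0.526×0.39 = 5.35 V.
V_CE = 5.35 V > 0.2 V confirms active-region operation.

I_C ≈ 0.52 mA, V_CE ≈ 5.3 V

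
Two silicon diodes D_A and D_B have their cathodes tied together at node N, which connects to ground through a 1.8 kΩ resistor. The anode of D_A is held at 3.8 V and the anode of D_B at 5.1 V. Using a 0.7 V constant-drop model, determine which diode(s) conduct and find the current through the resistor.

Only D_B conducts; I_R ≈ 2.4 mA

Assume both conduct. Then node N would need to be at both 3.8−0.7 = 3.1 V and 5.1−0.7 = 4.4 V, which is impossible.
Assume only D_B conducts: V_N = 5.1 − 0.7 = 4.4 V, so I_R = 4.4/1.8 = 2.44 mA.
Check D_A: its anode-to-cathode voltage is 3.8 − 4.4 = -0.6 V < 0.7 V, so it is off. The assumption is consistent.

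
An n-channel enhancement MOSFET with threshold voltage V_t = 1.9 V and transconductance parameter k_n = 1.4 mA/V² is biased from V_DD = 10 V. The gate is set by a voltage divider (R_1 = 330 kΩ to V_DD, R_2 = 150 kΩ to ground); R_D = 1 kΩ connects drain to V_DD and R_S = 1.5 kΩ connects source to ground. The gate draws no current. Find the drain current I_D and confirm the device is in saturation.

I_D ≈ 0.35 mA

V_G = V_DD·R_2/(R_1+R_2) = 10×150/480 = 3.12 V.
Assume saturation: I_D = (k_n/2)(V_GS − V_t)² with V_GS = V_G − I_D·R_S = 3.12 − 1.5·I_D.
Substituting gives 1.57·I_D² − 3.57·I_D + 1.05 = 0, with roots I_D = 0.347 or 1.92 mA.
The root I_D = 1.92 mA gives V_GS = 0.243 V ≤ V_t, so take I_D = 0.347 mA.
Then V_GS = 2.6 V and V_DS = V_DD − I_D(R_D+R_S) = 10 − 0.347×2.5 = 9.13 V.
Saturation requires V_DS ≥ V_GS − V_t = 0.704 V; 9.13 ≥ 0.704 ✓.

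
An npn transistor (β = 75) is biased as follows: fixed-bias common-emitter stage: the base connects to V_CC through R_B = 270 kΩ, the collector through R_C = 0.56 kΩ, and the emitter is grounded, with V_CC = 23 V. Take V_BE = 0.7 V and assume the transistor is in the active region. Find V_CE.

V_CE ≈ 20 V

Base loop: V_CC = I_B·R_B + V_BE, so I_B = (23 − 0.7)/270 kΩ = 0.0826 mA.
In the active region I_C = β·I_B = 75 × 0.0826 = 6.19 mA.
Collector loop: V_CE = V_CC − I_C·R_C = 23 − 6.19×0.56 = 19.5 V.
Since V_CE = 19.5 V > V_CE(sat) ≈ 0.2 V, the transistor is in the active region as assumed.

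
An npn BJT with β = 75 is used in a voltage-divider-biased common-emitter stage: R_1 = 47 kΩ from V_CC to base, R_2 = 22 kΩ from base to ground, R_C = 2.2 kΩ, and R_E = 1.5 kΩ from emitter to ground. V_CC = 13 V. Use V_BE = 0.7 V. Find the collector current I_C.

Thevenize the base divider: V_Th = V_CC·R_2/(R_1+R_2) = 13×22/69 = 4.14 V, R_Th = R_1‖R_2 = 15 kΩ.
Base-emitter loop: V_Th = I_B·R_Th + V_BE + (β+1)I_B·R_E, so I_B = (4.14 − 0.7) / (15 + 76×1.5) = 0.0267 mA.
I_C = β·I_B = 75×0.0267 = 2 mA, and I_E = (β+1)I_B = 2.03 mA.
V_CE = V_CC − I_C·R_C − I_E·R_E = 13 − 2×2.2 − 2.03×1.5 = 5.55 V.
V_CE = 5.55 V > 0.2 V confirms active-region operation.

I_C ≈ 2 mA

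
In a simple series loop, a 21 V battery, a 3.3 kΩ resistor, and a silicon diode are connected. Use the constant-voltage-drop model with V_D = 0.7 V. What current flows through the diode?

I ≈ 6.2 mA

KVL around the loop: 21 = V_D + I·R = 0.7 + I × 3.3 kΩ.
So I = (21 − 0.7) / 3.3 kΩ = 20.3 / 3.3 = 6.15 mA.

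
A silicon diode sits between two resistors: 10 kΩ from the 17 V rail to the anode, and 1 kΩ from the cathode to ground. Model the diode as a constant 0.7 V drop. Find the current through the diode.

The two resistors are in series with the diode, so KVL gives 17 = I·10 + 0.7 + I·1.
I = (17 − 0.7) / (10 + 1) kΩ = 16.3 / 11 = 1.48 mA.

I ≈ 1.5 mA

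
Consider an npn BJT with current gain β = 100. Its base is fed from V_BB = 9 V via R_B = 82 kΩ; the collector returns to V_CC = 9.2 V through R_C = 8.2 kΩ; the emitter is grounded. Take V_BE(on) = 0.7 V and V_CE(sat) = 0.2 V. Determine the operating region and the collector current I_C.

Assume active: I_B = (9 − 0.7)/82 = 0.101 mA, giving I_C = β·I_B = 10.1 mA.
But then V_CE = 9.2 − 10.1×8.2 = -73.8 V < V_CE(sat) = 0.2 V — impossible in the active region.
So the transistor is saturated. With V_CE = 0.2 V, I_C = (V_CC − 0.2)/R_C = 9/8.2 = 1.1 mA.
Check: β·I_B = 10.1 mA > I_C = 1.1 mA, confirming saturation.

saturation; I_C ≈ 1.1 mA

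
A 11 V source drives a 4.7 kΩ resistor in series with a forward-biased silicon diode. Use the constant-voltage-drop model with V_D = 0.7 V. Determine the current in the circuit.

I ≈ 2.2 mA

KVL around the loop: 11 = V_D + I·R = 0.7 + I × 4.7 kΩ.
So I = (11 − 0.7) / 4.7 kΩ = 10.3 / 4.7 = 2.19 mA.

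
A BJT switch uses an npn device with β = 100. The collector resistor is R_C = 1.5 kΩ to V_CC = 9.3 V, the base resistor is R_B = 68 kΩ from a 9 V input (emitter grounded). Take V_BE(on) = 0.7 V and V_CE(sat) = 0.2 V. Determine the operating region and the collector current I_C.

Assume active: I_B = (9 − 0.7)/68 = 0.122 mA, giving I_C = β·I_B = 12.2 mA.
But then V_CE = 9.3 − 12.2×1.5 = -9.01 V < V_CE(sat) = 0.2 V — impossible in the active region.
So the transistor is saturated. With V_CE = 0.2 V, I_C = (V_CC − 0.2)/R_C = 9.1/1.5 = 6.07 mA.
Check: β·I_B = 12.2 mA > I_C = 6.07 mA, confirming saturation.

saturation; I_C ≈ 6.1 mA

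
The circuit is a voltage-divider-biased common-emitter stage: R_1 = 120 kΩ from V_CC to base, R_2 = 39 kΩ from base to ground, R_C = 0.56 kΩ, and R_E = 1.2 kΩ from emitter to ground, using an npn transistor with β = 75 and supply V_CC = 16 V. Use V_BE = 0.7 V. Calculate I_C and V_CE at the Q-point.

Thevenize the base divider: V_Th = V_CC·R_2/(R_1+R_2) = 16×39/159 = 3.92 V, R_Th = R_1‖R_2 = 29.4 kΩ.
Base-emitter loop: V_Th = I_B·R_Th + V_BE + (β+1)I_B·R_E, so I_B = (3.92 − 0.7) / (29.4 + 76×1.2) = 0.0267 mA.
I_C = β·I_B = 75×0.0267 = 2 mA, and I_E = (β+1)I_B = 2.03 mA.
V_CE = V_CC − I_C·R_C − I_E·R_E = 16 − 2×0.56 − 2.03×1.2 = 12.4 V.
V_CE = 12.4 V > 0.2 V confirms active-region operation.

I_C ≈ 2 mA, V_CE ≈ 12 V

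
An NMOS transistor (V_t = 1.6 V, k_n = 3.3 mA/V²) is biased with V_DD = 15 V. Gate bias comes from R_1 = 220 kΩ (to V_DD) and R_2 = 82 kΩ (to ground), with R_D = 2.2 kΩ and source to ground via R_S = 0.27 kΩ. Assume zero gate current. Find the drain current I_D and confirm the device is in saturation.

I_D ≈ 3.7 mA

V_G = V_DD·R_2/(R_1+R_2) = 15×82/302 = 4.07 V.
Assume saturation: I_D = (k_n/2)(V_GS − V_t)² with V_GS = V_G − I_D·R_S = 4.07 − 0.27·I_D.
Substituting gives 0.12·I_D² − 3.2·I_D + 10.1 = 0, with roots I_D = 3.65 or 23 mA.
The root I_D = 23 mA gives V_GS = -2.13 V ≤ V_t, so take I_D = 3.65 mA.
Then V_GS = 3.09 V and V_DS = V_DD − I_D(R_D+R_S) = 15 − 3.65×2.47 = 5.98 V.
Saturation requires V_DS ≥ V_GS − V_t = 1.49 V; 5.98 ≥ 1.49 ✓.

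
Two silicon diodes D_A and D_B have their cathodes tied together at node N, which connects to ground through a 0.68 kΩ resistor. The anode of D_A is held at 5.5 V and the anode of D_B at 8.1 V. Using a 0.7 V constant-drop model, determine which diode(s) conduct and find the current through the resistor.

Assume both conduct. Then node N would need to be at both 5.5−0.7 = 4.8 V and 8.1−0.7 = 7.4 V, which is impossible.
Assume only D_B conducts: V_N = 8.1 − 0.7 = 7.4 V, so I_R = 7.4/0.68 = 10.9 mA.
Check D_A: its anode-to-cathode voltage is 5.5 − 7.4 = -1.9 V < 0.7 V, so it is off. The assumption is consistent.

Only D_B conducts; I_R ≈ 11 mA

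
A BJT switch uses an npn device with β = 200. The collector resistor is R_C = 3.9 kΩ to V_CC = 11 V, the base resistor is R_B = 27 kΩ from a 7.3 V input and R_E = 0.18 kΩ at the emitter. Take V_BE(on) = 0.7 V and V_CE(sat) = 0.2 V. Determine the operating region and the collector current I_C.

Assume active: I_B = (7.3 − 0.7)/(27 + 201×0.18) = 0.104 mA, I_C = β·I_B = 20.9 mA.
Then V_CE = 11 − 20.9×3.9 − 21×0.18 = -74.3 V < 0.2 V — the active assumption fails.
Re-solve with V_CE = 0.2 V. KCL at the emitter: V_E/R_E = (V_BB−0.7−V_E)/R_B + (V_CC−0.2−V_E)/R_C, giving V_E = 0.515 V.
I_C = (V_CC − 0.2 − V_E)/R_C = (10.8 − 0.515)/3.9 = 2.64 mA.
Check: I_B = (6.6 − 0.515)/27 = 0.225 mA, and β·I_B = 45.1 mA > I_C, confirming saturation.

saturation; I_C ≈ 2.6 mA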